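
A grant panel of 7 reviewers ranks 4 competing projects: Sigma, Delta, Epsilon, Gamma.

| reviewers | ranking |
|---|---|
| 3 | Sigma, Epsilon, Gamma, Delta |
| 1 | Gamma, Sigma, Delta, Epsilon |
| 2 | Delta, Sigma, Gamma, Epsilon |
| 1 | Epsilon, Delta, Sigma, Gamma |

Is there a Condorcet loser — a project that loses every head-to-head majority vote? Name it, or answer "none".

Delta

Pairwise majorities:
Sigma vs Delta: Sigma is ranked higher on 3+1 = 4 ballots, Delta on 3. Sigma wins 4–3.
Sigma–Epsilon: Sigma 6–1.
Sigma vs Gamma: 3+2+1 = 6 for Sigma, 1 for Gamma — Sigma by 6–1.
Delta vs Epsilon: Epsilon wins 4–3.
Delta vs Gamma: Delta preferred on 2+1 = 3 ballots; Gamma wins 4–3.
Epsilon vs Gamma: 3+1 = 4 for Epsilon, 3 for Gamma — Epsilon by 4–3.
Only Delta has no wins; Delta is the Condorcet loser.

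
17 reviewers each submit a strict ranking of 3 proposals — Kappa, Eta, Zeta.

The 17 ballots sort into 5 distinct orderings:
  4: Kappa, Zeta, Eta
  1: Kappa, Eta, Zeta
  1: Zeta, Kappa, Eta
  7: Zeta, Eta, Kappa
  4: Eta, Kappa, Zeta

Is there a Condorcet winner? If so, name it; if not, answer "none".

Check each pair by majority over 17 ballots:
Kappa vs Eta: Kappa is ranked higher on 4+1+1 = 6 ballots, Eta on 11. Eta wins 11–6.
Kappa vs Zeta: 9 to 8, Kappa.
Eta vs Zeta: Eta preferred on 1+4 = 5 ballots; Zeta wins 12–5.
No project is unbeaten: Kappa loses to Eta; Eta loses to Zeta; Zeta loses to Kappa. In particular Kappa beats Zeta beats Eta beats Kappa is a majority cycle — no Condorcet winner exists.

none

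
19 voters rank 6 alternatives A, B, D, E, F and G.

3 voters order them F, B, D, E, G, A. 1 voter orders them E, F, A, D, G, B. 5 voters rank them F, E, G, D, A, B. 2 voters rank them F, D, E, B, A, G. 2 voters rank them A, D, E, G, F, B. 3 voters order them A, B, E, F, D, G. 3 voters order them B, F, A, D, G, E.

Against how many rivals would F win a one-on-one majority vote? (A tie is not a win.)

5

F against each rival (19 voters):
F vs A: F wins 14–5.
F vs B: 3+1+5+2+2 = 13 for F, 6 for B — F by 13–6.
F vs D: F is ranked higher on 3+1+5+2+3+3 = 17 ballots, D on 2. F wins 17–2.
F–E: F 13–6.
F vs G: F, 17–2.
F beats A, B, D, E, G — 5 pairwise wins.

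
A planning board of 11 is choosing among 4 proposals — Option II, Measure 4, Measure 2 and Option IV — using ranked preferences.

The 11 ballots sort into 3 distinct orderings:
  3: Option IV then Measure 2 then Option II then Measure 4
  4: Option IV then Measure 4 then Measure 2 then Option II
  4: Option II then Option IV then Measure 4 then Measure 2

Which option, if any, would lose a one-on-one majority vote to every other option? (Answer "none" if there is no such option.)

Head-to-head results (11 council members):
Option II vs Measure 4: 7 to 4, Option II.
Option II vs Measure 2: 4 to 7, Measure 2.
Option II–Option IV: Option IV 7–4.
Measure 4 vs Measure 2: Measure 4 is ranked higher on 4+4 = 8 ballots, Measure 2 on 3. Measure 4 wins 8–3.
Measure 4–Option IV: Option IV 11–0.
Measure 2 vs Option IV: Option IV, 11–0.
No option is winless: Option II beats Measure 4; Measure 4 beats Measure 2; Measure 2 beats Option II; Option IV beats Option II. There is no Condorcet loser.

none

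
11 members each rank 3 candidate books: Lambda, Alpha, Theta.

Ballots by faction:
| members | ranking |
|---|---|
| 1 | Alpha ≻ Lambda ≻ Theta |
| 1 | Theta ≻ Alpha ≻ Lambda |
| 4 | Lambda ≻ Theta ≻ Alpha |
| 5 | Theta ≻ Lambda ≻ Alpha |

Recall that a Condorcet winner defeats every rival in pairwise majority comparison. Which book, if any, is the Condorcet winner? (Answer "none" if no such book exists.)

Check each pair by majority over 11 ballots:
Lambda vs Alpha: Lambda preferred on 4+5 = 9 ballots; Lambda wins 9–2.
Lambda vs Theta: Lambda is ranked higher on 1+4 = 5 ballots, Theta on 6. Theta wins 6–5.
Alpha vs Theta: Alpha is ranked higher on 1 ballot, Theta on 10. Theta wins 10–1.
Theta defeats every rival head-to-head and is the Condorcet winner.

Theta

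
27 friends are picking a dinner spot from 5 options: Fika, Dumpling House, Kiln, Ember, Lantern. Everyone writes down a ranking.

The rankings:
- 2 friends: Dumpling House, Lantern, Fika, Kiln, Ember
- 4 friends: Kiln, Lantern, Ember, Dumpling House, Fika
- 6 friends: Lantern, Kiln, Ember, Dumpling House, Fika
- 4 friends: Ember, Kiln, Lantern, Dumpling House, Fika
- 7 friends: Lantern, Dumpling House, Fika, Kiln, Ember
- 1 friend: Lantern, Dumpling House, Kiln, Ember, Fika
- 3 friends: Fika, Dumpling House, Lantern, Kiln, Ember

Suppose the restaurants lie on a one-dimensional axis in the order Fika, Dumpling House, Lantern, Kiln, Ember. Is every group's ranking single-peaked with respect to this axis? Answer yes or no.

Axis positions: Fika=1, Dumpling House=2, Lantern=3, Kiln=4, Ember=5.
Group 1 (peak Dumpling House at position 2): ranking walks positions 2-3-1-4-5, expanding outward from the peak — single-peaked.
Group 2 (peak Kiln at position 4): ranking walks positions 4-3-5-2-1, expanding outward from the peak — single-peaked.
Group 3 (peak Lantern at position 3): ranking walks positions 3-4-5-2-1, expanding outward from the peak — single-peaked.
Group 4 (peak Ember at position 5): ranking walks positions 5-4-3-2-1, expanding outward from the peak — single-peaked.
Group 5 (peak Lantern at position 3): ranking walks positions 3-2-1-4-5, expanding outward from the peak — single-peaked.
Group 6 (peak Lantern at position 3): ranking walks positions 3-2-4-5-1, expanding outward from the peak — single-peaked.
Group 7 (peak Fika at position 1): ranking walks positions 1-2-3-4-5, expanding outward from the peak — single-peaked.
Every ranking is single-peaked on this axis.

yes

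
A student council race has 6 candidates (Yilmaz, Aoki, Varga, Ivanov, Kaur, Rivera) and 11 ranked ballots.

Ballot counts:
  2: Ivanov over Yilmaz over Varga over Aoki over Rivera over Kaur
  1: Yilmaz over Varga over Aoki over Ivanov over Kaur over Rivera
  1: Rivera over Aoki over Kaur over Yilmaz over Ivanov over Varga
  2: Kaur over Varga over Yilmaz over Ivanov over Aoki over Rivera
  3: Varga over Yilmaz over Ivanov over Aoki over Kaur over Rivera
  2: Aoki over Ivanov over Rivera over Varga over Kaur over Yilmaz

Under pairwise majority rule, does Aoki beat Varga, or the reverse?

Varga

Ballots ranking Aoki above Varga: 1 + 2 = 3.
Ballots ranking Varga above Aoki: 11 − 3 = 8.
Varga wins the head-to-head 8–3.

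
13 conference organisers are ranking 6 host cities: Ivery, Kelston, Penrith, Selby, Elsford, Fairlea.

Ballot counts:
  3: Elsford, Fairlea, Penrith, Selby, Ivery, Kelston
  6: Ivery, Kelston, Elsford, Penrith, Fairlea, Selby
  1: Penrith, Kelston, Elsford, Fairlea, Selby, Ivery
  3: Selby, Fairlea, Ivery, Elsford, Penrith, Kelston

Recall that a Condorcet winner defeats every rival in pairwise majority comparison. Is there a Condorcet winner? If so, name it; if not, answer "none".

Head-to-head results (13 organisers):
Ivery vs Kelston: Ivery wins 12–1.
Ivery–Penrith: Ivery 9–4.
Ivery vs Selby: Ivery is ranked higher on 6 ballots, Selby on 7. Selby wins 7–6.
Ivery vs Elsford: Ivery wins 9–4.
Ivery vs Fairlea: 6 for Ivery, 7 for Fairlea — Fairlea by 7–6.
Kelston–Penrith: Penrith 7–6.
Kelston vs Selby: Kelston, 7–6.
Kelston vs Elsford: Kelston, 7–6.
Kelston vs Fairlea: Kelston preferred on 6+1 = 7 ballots; Kelston wins 7–6.
Penrith vs Selby: 3+6+1 = 10 for Penrith, 3 for Selby — Penrith by 10–3.
Penrith vs Elsford: Penrith is ranked higher on 1 ballot, Elsford on 12. Elsford wins 12–1.
Penrith vs Fairlea: 6+1 = 7 for Penrith, 6 for Fairlea — Penrith by 7–6.
Selby vs Elsford: Selby is ranked higher on 3 ballots, Elsford on 10. Elsford wins 10–3.
Selby vs Fairlea: 3 for Selby, 10 for Fairlea — Fairlea by 10–3.
Elsford vs Fairlea: Elsford is ranked higher on 3+6+1 = 10 ballots, Fairlea on 3. Elsford wins 10–3.
Each city drops at least one matchup (Ivery loses to Selby; Kelston loses to Ivery; Penrith loses to Ivery; Selby loses to Kelston; Elsford loses to Ivery; Fairlea loses to Kelston); the cycle Ivery beats Kelston beats Selby beats Ivery rules out a Condorcet winner.

none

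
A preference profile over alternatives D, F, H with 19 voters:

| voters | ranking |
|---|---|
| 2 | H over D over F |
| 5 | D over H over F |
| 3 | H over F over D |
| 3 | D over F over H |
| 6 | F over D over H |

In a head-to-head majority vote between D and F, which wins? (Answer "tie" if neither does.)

Ballots ranking D above F: 2 + 5 + 3 = 10.
Ballots ranking F above D: 19 − 10 = 9.
D wins the head-to-head 10–9.

D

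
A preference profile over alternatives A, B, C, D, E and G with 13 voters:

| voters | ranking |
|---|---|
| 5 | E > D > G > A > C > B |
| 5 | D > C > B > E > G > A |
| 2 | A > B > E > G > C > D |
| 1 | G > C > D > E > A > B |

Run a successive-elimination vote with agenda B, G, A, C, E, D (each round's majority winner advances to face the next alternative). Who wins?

Round 1: B vs G — 7–6, B advances.
Round 2: B vs A — 5–8, A advances.
Round 3: A vs C — 7–6, A advances.
Round 4: A vs E — 2–11, E advances.
Round 5: E vs D — 7–6, E advances.
The agenda winner is E.

E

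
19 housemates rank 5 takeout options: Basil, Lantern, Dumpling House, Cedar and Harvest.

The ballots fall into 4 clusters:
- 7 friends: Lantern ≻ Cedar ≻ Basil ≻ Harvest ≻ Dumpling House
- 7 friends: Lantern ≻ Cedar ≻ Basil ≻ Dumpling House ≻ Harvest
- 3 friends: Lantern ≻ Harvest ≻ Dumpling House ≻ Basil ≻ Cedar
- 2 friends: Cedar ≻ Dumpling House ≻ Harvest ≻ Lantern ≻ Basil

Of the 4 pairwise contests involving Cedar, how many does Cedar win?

3

Cedar against each rival (19 friends):
Cedar vs Basil: Cedar, 16–3.
Cedar vs Lantern: 2 for Cedar, 17 for Lantern — Lantern by 17–2.
Cedar vs Dumpling House: Cedar, 16–3.
Cedar vs Harvest: Cedar preferred on 7+7+2 = 16 ballots; Cedar wins 16–3.
Cedar beats Basil, Dumpling House, Harvest; loses to Lantern — 3 pairwise wins.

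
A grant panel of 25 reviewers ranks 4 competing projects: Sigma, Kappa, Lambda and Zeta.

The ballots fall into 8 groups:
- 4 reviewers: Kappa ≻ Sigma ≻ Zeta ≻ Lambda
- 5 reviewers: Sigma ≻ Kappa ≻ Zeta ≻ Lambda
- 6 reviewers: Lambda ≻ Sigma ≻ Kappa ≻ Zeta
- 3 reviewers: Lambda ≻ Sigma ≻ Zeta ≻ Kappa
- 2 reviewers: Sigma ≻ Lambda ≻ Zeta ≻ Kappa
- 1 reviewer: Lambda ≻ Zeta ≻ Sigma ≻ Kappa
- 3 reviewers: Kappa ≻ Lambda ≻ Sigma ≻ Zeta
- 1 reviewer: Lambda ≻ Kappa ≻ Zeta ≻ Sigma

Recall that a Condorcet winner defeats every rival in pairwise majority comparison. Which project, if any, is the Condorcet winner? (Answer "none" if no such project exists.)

Pairwise majorities:
Sigma vs Kappa: 17 to 8, Sigma.
Sigma vs Lambda: Sigma is ranked higher on 4+5+2 = 11 ballots, Lambda on 14. Lambda wins 14–11.
Sigma vs Zeta: Sigma is ranked higher on 4+5+6+3+2+3 = 23 ballots, Zeta on 2. Sigma wins 23–2.
Kappa vs Lambda: 12 to 13, Lambda.
Kappa vs Zeta: Kappa preferred on 4+5+6+3+1 = 19 ballots; Kappa wins 19–6.
Lambda vs Zeta: Lambda is ranked higher on 6+3+2+1+3+1 = 16 ballots, Zeta on 9. Lambda wins 16–9.
Only Lambda has no losses; Lambda is the Condorcet winner.

Lambda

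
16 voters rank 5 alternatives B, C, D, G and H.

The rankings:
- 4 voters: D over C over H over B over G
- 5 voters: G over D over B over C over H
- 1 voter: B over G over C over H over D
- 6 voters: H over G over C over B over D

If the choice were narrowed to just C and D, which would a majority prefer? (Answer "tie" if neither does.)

Ballots ranking C above D: 1 + 6 = 7.
Ballots ranking D above C: 16 − 7 = 9.
D wins the head-to-head 9–7.

D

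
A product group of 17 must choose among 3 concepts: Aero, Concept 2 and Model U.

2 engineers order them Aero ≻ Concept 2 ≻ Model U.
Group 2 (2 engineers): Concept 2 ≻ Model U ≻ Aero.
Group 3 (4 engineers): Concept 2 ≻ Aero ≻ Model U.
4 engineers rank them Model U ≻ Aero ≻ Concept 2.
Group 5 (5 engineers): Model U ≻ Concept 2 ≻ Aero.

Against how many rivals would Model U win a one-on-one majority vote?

Model U against each rival (17 engineers):
Model U vs Aero: Model U is ranked higher on 2+4+5 = 11 ballots, Aero on 6. Model U wins 11–6.
Model U–Concept 2: Model U 9–8.
Model U beats Aero, Concept 2 — 2 pairwise wins.

2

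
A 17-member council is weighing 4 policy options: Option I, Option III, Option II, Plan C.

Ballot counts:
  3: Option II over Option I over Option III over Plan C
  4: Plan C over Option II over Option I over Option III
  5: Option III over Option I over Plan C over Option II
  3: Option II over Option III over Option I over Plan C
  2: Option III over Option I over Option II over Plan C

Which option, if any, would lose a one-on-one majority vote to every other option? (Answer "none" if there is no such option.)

none

Pairwise majorities:
Option I vs Option III: Option I is ranked higher on 3+4 = 7 ballots, Option III on 10. Option III wins 10–7.
Option I vs Option II: Option II wins 10–7.
Option I vs Plan C: Option I is ranked higher on 3+5+3+2 = 13 ballots, Plan C on 4. Option I wins 13–4.
Option III–Option II: Option II 10–7.
Option III vs Plan C: Option III, 13–4.
Option II vs Plan C: Option II is ranked higher on 3+3+2 = 8 ballots, Plan C on 9. Plan C wins 9–8.
Each option has at least one pairwise win (Option I beats Plan C; Option III beats Option I; Option II beats Option I; Plan C beats Option II) — no Condorcet loser.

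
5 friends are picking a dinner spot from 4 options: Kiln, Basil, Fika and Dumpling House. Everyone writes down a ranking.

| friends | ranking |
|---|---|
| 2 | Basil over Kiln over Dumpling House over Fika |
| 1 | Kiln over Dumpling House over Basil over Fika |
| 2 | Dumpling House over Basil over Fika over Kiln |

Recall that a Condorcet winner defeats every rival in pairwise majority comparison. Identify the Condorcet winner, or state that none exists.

Pairwise majorities:
Kiln vs Basil: Basil, 4–1.
Kiln–Fika: Kiln 3–2.
Kiln vs Dumpling House: Kiln, 3–2.
Basil vs Fika: Basil wins 5–0.
Basil vs Dumpling House: Dumpling House, 3–2.
Fika vs Dumpling House: Fika preferred on 0 ballots; Dumpling House wins 5–0.
Every restaurant loses at least once (Kiln loses to Basil; Basil loses to Dumpling House; Fika loses to Kiln; Dumpling House loses to Kiln). The majority relation contains the cycle Kiln beats Dumpling House beats Basil beats Kiln, so there is no Condorcet winner.

none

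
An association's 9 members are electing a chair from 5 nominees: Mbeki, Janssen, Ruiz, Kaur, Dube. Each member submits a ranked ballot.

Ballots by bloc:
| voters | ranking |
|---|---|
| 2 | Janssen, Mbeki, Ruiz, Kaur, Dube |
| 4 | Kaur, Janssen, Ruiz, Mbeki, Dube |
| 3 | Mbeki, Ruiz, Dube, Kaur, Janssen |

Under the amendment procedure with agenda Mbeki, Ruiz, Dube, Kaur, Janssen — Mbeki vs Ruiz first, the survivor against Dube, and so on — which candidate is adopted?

Round 1: Mbeki vs Ruiz — 5–4, Mbeki advances.
Round 2: Mbeki vs Dube — 9–0, Mbeki advances.
Round 3: Mbeki vs Kaur — 5–4, Mbeki advances.
Round 4: Mbeki vs Janssen — 3–6, Janssen advances.
The agenda winner is Janssen.

Janssen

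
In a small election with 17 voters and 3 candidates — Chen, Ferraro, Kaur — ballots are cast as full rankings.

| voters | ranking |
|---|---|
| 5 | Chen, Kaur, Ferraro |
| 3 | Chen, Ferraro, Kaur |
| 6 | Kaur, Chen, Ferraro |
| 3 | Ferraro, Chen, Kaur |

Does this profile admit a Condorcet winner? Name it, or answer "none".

Head-to-head results (17 voters):
Chen vs Ferraro: Chen is ranked higher on 5+3+6 = 14 ballots, Ferraro on 3. Chen wins 14–3.
Chen vs Kaur: Chen wins 11–6.
Ferraro–Kaur: Kaur 11–6.
Chen wins every pairwise contest, so Chen is the Condorcet winner.

Chen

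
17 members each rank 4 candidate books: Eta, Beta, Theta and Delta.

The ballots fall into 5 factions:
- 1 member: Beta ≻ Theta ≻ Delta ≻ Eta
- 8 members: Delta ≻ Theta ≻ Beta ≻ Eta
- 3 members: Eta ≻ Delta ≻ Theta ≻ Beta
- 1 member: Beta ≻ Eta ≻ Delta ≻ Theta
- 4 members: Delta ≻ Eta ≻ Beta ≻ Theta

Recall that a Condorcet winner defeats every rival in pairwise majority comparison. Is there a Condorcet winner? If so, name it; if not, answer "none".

Head-to-head results (17 members):
Eta–Beta: Beta 10–7.
Eta–Theta: Theta 9–8.
Eta vs Delta: Delta, 13–4.
Beta vs Theta: Theta, 11–6.
Beta vs Delta: Delta wins 15–2.
Theta vs Delta: Delta, 16–1.
Delta defeats every rival head-to-head and is the Condorcet winner.

Delta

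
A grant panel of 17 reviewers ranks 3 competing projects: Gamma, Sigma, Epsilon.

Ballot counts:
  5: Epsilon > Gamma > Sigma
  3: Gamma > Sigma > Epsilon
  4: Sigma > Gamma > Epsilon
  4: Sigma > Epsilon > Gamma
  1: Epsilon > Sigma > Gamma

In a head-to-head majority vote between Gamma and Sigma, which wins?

Sigma

Ballots ranking Gamma above Sigma: 5 + 3 = 8.
Ballots ranking Sigma above Gamma: 17 − 8 = 9.
Sigma wins the head-to-head 9–8.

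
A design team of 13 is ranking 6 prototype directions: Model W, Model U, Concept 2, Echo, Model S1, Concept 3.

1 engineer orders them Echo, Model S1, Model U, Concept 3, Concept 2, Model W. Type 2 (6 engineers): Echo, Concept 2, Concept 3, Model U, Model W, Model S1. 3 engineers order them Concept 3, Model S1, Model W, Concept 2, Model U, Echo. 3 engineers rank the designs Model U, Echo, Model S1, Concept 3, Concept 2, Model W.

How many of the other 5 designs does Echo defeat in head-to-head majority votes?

Echo against each rival (13 engineers):
Echo vs Model W: Echo wins 10–3.
Echo vs Model U: Echo, 7–6.
Echo vs Concept 2: 1+6+3 = 10 for Echo, 3 for Concept 2 — Echo by 10–3.
Echo vs Model S1: Echo preferred on 1+6+3 = 10 ballots; Echo wins 10–3.
Echo vs Concept 3: Echo is ranked higher on 1+6+3 = 10 ballots, Concept 3 on 3. Echo wins 10–3.
Echo beats Model W, Model U, Concept 2, Model S1, Concept 3 — 5 pairwise wins.

5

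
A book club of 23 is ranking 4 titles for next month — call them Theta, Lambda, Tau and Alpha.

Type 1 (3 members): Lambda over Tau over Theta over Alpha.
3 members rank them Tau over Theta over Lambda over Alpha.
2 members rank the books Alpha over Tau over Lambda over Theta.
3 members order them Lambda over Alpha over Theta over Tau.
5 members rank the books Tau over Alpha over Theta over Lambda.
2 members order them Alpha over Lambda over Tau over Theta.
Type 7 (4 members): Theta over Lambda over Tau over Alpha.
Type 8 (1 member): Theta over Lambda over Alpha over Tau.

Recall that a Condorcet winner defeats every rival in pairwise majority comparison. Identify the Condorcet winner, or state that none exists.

Pairwise majorities:
Theta–Lambda: Theta 13–10.
Theta vs Tau: 8 to 15, Tau.
Theta vs Alpha: Alpha wins 12–11.
Lambda vs Tau: Lambda is ranked higher on 3+3+2+4+1 = 13 ballots, Tau on 10. Lambda wins 13–10.
Lambda vs Alpha: Lambda, 14–9.
Tau vs Alpha: Tau wins 15–8.
Every book loses at least once (Theta loses to Tau; Lambda loses to Theta; Tau loses to Lambda; Alpha loses to Lambda). The majority relation contains the cycle Theta beats Lambda beats Tau beats Theta, so there is no Condorcet winner.

none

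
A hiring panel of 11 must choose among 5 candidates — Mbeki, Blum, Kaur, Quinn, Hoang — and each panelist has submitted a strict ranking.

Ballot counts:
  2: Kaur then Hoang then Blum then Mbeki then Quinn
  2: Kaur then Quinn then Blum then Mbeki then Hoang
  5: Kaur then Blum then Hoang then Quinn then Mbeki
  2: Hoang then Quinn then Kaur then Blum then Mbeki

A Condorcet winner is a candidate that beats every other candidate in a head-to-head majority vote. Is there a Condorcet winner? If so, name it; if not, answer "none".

Kaur

Pairwise majorities:
Mbeki vs Blum: Blum, 11–0.
Mbeki vs Kaur: Mbeki preferred on 0 ballots; Kaur wins 11–0.
Mbeki vs Quinn: 2 to 9, Quinn.
Mbeki vs Hoang: Hoang, 9–2.
Blum vs Kaur: 0 for Blum, 11 for Kaur — Kaur by 11–0.
Blum–Quinn: Blum 7–4.
Blum vs Hoang: Blum, 7–4.
Kaur–Quinn: Kaur 9–2.
Kaur vs Hoang: 2+2+5 = 9 for Kaur, 2 for Hoang — Kaur by 9–2.
Quinn–Hoang: Hoang 9–2.
Kaur wins every pairwise contest, so Kaur is the Condorcet winner.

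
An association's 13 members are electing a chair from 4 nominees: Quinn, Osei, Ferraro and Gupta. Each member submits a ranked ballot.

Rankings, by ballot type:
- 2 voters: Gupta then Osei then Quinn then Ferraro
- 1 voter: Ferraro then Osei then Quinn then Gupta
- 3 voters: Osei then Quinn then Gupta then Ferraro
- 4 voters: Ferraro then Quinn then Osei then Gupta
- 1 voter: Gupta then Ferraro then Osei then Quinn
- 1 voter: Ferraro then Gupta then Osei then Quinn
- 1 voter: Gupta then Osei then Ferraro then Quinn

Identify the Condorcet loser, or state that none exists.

Pairwise majorities:
Quinn vs Osei: 4 for Quinn, 9 for Osei — Osei by 9–4.
Quinn vs Ferraro: Quinn is ranked higher on 2+3 = 5 ballots, Ferraro on 8. Ferraro wins 8–5.
Quinn vs Gupta: Quinn, 8–5.
Osei vs Ferraro: Ferraro, 7–6.
Osei–Gupta: Osei 8–5.
Ferraro vs Gupta: Ferraro is ranked higher on 1+4+1 = 6 ballots, Gupta on 7. Gupta wins 7–6.
Every candidate wins at least one matchup (Quinn beats Gupta; Osei beats Quinn; Ferraro beats Quinn; Gupta beats Ferraro), so there is no Condorcet loser.

none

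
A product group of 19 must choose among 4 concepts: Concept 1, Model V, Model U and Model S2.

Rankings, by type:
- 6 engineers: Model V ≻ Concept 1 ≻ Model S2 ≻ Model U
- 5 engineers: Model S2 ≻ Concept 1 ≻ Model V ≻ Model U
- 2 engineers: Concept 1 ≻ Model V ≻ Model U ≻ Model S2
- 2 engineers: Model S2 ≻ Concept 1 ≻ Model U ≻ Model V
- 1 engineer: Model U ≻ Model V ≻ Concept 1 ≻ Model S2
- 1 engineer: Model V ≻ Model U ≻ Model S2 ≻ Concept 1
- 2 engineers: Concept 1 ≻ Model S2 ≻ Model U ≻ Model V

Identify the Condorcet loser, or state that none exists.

Model U

Pairwise majorities:
Concept 1 vs Model V: Concept 1, 11–8.
Concept 1 vs Model U: Concept 1 wins 17–2.
Concept 1 vs Model S2: Concept 1 is ranked higher on 6+2+1+2 = 11 ballots, Model S2 on 8. Concept 1 wins 11–8.
Model V vs Model U: Model V, 14–5.
Model V vs Model S2: Model V wins 10–9.
Model U vs Model S2: 2+1+1 = 4 for Model U, 15 for Model S2 — Model S2 by 15–4.
Only Model U has no wins; Model U is the Condorcet loser.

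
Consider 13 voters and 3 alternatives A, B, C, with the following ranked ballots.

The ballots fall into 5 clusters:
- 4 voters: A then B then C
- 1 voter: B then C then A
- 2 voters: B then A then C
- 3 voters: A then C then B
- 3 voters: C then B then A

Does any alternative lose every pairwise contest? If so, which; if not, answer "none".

Head-to-head results (13 voters):
A vs B: 7 to 6, A.
A vs C: A preferred on 4+2+3 = 9 ballots; A wins 9–4.
B vs C: B, 7–6.
Only C has no wins; C is the Condorcet loser.

C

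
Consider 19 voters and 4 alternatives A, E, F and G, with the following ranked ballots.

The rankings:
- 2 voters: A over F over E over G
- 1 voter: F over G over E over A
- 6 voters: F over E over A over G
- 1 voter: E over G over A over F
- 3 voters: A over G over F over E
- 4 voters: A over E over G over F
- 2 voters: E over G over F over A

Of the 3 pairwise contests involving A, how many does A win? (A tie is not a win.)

2

A against each rival (19 voters):
A vs E: 2+3+4 = 9 for A, 10 for E — E by 10–9.
A–F: A 10–9.
A vs G: 15 to 4, A.
A beats F, G; loses to E — 2 pairwise wins.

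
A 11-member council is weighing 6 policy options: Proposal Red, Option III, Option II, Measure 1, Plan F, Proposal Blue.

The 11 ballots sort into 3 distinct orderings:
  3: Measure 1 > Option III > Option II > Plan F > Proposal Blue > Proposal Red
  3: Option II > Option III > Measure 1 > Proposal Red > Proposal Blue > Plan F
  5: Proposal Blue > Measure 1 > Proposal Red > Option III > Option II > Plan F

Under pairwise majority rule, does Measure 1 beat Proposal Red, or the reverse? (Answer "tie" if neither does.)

Measure 1

Ballots ranking Measure 1 above Proposal Red: 3 + 3 + 5 = 11.
Ballots ranking Proposal Red above Measure 1: 11 − 11 = 0.
Measure 1 wins the head-to-head 11–0.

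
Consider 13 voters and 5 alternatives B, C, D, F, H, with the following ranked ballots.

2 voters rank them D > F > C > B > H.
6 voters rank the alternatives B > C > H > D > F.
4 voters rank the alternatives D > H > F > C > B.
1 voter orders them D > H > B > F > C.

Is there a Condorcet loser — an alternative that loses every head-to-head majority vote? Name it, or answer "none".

Pairwise majorities:
B vs C: 6+1 = 7 for B, 6 for C — B by 7–6.
B vs D: B is ranked higher on 6 ballots, D on 7. D wins 7–6.
B vs F: B is ranked higher on 6+1 = 7 ballots, F on 6. B wins 7–6.
B–H: B 8–5.
C vs D: 6 for C, 7 for D — D by 7–6.
C vs F: C is ranked higher on 6 ballots, F on 7. F wins 7–6.
C–H: C 8–5.
D vs F: D, 13–0.
D vs H: D preferred on 2+4+1 = 7 ballots; D wins 7–6.
F vs H: F preferred on 2 ballots; H wins 11–2.
No alternative is winless: B beats C; C beats H; D beats B; F beats C; H beats F. There is no Condorcet loser.

none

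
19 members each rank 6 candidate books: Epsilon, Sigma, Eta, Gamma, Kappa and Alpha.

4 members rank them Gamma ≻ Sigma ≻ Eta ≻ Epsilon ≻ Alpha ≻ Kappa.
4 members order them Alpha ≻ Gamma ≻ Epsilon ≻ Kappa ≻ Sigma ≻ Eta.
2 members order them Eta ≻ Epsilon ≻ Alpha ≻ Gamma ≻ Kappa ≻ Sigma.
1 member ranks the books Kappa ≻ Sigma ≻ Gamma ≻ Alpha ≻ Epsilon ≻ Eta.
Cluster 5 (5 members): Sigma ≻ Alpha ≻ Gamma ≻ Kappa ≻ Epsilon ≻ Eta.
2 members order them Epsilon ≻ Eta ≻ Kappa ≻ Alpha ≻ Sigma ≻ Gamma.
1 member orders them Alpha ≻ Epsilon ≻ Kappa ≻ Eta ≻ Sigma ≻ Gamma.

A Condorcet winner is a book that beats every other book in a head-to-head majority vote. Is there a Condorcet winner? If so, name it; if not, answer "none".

Check each pair by majority over 19 ballots:
Epsilon vs Sigma: Sigma wins 10–9.
Epsilon vs Eta: Epsilon preferred on 4+1+5+2+1 = 13 ballots; Epsilon wins 13–6.
Epsilon vs Gamma: Epsilon preferred on 2+2+1 = 5 ballots; Gamma wins 14–5.
Epsilon–Kappa: Epsilon 13–6.
Epsilon vs Alpha: Alpha, 11–8.
Sigma vs Eta: 4+4+1+5 = 14 for Sigma, 5 for Eta — Sigma by 14–5.
Sigma vs Gamma: Gamma wins 10–9.
Sigma–Kappa: Kappa 10–9.
Sigma vs Alpha: Sigma is ranked higher on 4+1+5 = 10 ballots, Alpha on 9. Sigma wins 10–9.
Eta vs Gamma: Gamma wins 14–5.
Eta vs Kappa: Kappa wins 11–8.
Eta vs Alpha: Alpha wins 11–8.
Gamma vs Kappa: Gamma preferred on 4+4+2+5 = 15 ballots; Gamma wins 15–4.
Gamma vs Alpha: Gamma is ranked higher on 4+1 = 5 ballots, Alpha on 14. Alpha wins 14–5.
Kappa vs Alpha: 3 to 16, Alpha.
Each book drops at least one matchup (Epsilon loses to Sigma; Sigma loses to Gamma; Eta loses to Epsilon; Gamma loses to Alpha; Kappa loses to Epsilon; Alpha loses to Sigma); the cycle Epsilon → Kappa → Sigma → Epsilon rules out a Condorcet winner.

none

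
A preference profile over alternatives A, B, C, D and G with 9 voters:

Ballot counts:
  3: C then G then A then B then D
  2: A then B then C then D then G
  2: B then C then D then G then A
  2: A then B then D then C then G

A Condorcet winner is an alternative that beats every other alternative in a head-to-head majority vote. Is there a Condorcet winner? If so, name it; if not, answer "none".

Pairwise majorities:
A vs B: 3+2+2 = 7 for A, 2 for B — A by 7–2.
A vs C: 4 to 5, C.
A vs D: 7 to 2, A.
A vs G: 2+2 = 4 for A, 5 for G — G by 5–4.
B vs C: B preferred on 2+2+2 = 6 ballots; B wins 6–3.
B vs D: 3+2+2+2 = 9 for B, 0 for D — B by 9–0.
B vs G: 6 to 3, B.
C vs D: 7 to 2, C.
C vs G: 9 to 0, C.
D vs G: D preferred on 2+2+2 = 6 ballots; D wins 6–3.
No alternative is unbeaten: A loses to C; B loses to A; C loses to B; D loses to A; G loses to B. In particular A > B > C > A is a majority cycle — no Condorcet winner exists.

none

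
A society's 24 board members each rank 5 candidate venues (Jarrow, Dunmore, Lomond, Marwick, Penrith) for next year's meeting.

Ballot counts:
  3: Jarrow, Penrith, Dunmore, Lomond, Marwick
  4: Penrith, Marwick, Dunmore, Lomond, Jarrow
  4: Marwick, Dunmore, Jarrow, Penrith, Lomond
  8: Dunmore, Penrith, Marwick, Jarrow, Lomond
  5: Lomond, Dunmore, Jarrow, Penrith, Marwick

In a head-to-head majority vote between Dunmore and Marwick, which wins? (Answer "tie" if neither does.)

Dunmore

Ballots ranking Dunmore above Marwick: 3 + 8 + 5 = 16.
Ballots ranking Marwick above Dunmore: 24 − 16 = 8.
Dunmore wins the head-to-head 16–8.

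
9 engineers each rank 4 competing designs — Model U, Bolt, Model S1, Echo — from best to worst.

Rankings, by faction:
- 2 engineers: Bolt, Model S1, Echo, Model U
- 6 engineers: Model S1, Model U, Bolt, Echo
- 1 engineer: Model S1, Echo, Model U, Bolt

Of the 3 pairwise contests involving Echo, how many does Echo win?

Echo against each rival (9 engineers):
Echo vs Model U: Echo is ranked higher on 2+1 = 3 ballots, Model U on 6. Model U wins 6–3.
Echo vs Bolt: Echo preferred on 1 ballot; Bolt wins 8–1.
Echo vs Model S1: 0 to 9, Model S1.
Echo beats no one; loses to Model U, Bolt, Model S1 — 0 pairwise wins.

0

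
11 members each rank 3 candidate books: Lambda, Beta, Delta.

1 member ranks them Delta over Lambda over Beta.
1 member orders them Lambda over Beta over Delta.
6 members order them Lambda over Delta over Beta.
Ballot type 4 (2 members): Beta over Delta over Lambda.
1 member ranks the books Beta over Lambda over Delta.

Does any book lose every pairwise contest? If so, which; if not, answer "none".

Beta

Head-to-head results (11 members):
Lambda vs Beta: Lambda preferred on 1+1+6 = 8 ballots; Lambda wins 8–3.
Lambda vs Delta: Lambda is ranked higher on 1+6+1 = 8 ballots, Delta on 3. Lambda wins 8–3.
Beta vs Delta: Delta wins 7–4.
Beta is beaten in every head-to-head and is the Condorcet loser.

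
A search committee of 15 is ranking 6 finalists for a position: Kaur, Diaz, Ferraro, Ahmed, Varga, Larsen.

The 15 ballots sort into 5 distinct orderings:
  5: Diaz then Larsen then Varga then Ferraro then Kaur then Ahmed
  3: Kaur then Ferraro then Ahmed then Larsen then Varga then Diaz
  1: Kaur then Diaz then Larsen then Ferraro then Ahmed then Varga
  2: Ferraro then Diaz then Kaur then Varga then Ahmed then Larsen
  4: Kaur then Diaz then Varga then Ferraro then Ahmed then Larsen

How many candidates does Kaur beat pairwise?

5

Kaur against each rival (15 committee members):
Kaur vs Diaz: 3+1+4 = 8 for Kaur, 7 for Diaz — Kaur by 8–7.
Kaur vs Ferraro: Kaur wins 8–7.
Kaur vs Ahmed: Kaur wins 15–0.
Kaur vs Varga: 3+1+2+4 = 10 for Kaur, 5 for Varga — Kaur by 10–5.
Kaur–Larsen: Kaur 10–5.
Kaur beats Diaz, Ferraro, Ahmed, Varga, Larsen — 5 pairwise wins.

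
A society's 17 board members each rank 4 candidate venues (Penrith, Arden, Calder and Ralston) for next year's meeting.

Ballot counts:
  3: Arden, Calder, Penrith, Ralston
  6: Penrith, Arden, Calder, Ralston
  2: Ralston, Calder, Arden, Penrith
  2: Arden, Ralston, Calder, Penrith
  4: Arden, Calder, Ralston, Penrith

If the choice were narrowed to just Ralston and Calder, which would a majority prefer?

Calder

Ballots ranking Ralston above Calder: 2 + 2 = 4.
Ballots ranking Calder above Ralston: 17 − 4 = 13.
Calder wins the head-to-head 13–4.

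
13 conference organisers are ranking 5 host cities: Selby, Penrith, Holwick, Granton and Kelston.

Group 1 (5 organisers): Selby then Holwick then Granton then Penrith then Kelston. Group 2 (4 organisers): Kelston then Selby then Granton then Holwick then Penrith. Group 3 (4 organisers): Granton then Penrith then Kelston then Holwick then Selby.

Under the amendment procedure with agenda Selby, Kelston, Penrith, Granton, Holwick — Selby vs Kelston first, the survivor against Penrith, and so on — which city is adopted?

Round 1: Selby vs Kelston — 5–8, Kelston advances.
Round 2: Kelston vs Penrith — 4–9, Penrith advances.
Round 3: Penrith vs Granton — 0–13, Granton advances.
Round 4: Granton vs Holwick — 8–5, Granton advances.
The agenda winner is Granton.

Granton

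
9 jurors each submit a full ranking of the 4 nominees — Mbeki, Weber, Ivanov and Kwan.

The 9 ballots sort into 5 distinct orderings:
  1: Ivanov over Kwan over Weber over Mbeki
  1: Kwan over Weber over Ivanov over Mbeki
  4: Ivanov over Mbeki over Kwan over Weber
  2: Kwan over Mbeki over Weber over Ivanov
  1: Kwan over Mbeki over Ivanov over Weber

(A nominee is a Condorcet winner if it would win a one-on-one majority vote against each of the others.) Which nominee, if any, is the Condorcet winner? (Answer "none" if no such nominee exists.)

Ivanov

Check each pair by majority over 9 ballots:
Mbeki vs Weber: Mbeki, 7–2.
Mbeki vs Ivanov: Ivanov, 6–3.
Mbeki–Kwan: Kwan 5–4.
Weber vs Ivanov: Ivanov wins 6–3.
Weber vs Kwan: Kwan, 9–0.
Ivanov–Kwan: Ivanov 5–4.
Ivanov beats each of Mbeki, Weber, Kwan — Ivanov is the Condorcet winner.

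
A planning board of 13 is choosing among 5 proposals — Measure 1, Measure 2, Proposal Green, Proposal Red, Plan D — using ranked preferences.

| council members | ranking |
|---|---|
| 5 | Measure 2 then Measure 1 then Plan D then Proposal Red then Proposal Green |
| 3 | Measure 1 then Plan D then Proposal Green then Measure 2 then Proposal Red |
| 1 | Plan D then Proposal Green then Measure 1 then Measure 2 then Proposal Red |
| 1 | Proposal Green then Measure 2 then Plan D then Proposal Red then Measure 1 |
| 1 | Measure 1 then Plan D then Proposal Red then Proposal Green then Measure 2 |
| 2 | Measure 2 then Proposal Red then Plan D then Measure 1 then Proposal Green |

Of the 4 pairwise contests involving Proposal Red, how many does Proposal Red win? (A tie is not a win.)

Proposal Red against each rival (13 council members):
Proposal Red vs Measure 1: Proposal Red is ranked higher on 1+2 = 3 ballots, Measure 1 on 10. Measure 1 wins 10–3.
Proposal Red–Measure 2: Measure 2 12–1.
Proposal Red vs Proposal Green: 8 to 5, Proposal Red.
Proposal Red vs Plan D: Plan D, 11–2.
Proposal Red beats Proposal Green; loses to Measure 1, Measure 2, Plan D — 1 pairwise win.

1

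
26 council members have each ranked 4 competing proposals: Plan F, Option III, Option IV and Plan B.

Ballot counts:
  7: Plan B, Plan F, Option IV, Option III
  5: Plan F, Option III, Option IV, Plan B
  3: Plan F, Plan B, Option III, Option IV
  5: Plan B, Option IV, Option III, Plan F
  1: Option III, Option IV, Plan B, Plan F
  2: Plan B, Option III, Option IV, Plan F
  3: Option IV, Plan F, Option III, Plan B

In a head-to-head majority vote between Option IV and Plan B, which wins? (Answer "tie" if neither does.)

Ballots ranking Option IV above Plan B: 5 + 1 + 3 = 9.
Ballots ranking Plan B above Option IV: 26 − 9 = 17.
Plan B wins the head-to-head 17–9.

Plan B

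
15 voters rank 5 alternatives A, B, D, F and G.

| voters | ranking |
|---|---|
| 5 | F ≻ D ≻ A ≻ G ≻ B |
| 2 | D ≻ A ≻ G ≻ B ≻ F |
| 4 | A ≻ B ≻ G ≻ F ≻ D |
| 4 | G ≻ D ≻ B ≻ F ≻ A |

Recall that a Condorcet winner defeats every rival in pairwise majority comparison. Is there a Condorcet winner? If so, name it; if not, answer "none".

none

Pairwise majorities:
A vs B: 11 to 4, A.
A vs D: 4 for A, 11 for D — D by 11–4.
A vs F: A is ranked higher on 2+4 = 6 ballots, F on 9. F wins 9–6.
A vs G: 11 to 4, A.
B vs D: 4 to 11, D.
B vs F: B preferred on 2+4+4 = 10 ballots; B wins 10–5.
B vs G: B preferred on 4 ballots; G wins 11–4.
D vs F: D preferred on 2+4 = 6 ballots; F wins 9–6.
D vs G: 7 to 8, G.
F vs G: F preferred on 5 ballots; G wins 10–5.
Each alternative drops at least one matchup (A loses to D; B loses to A; D loses to F; F loses to B; G loses to A); the cycle A → B → F → A rules out a Condorcet winner.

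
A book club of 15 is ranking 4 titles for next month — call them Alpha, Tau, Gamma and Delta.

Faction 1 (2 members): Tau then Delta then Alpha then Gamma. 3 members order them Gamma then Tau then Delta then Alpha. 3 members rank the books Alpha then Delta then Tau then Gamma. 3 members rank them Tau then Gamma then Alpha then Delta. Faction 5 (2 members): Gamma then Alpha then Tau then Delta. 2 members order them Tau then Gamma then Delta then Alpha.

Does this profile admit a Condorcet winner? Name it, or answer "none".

Tau

Check each pair by majority over 15 ballots:
Alpha vs Tau: Tau wins 10–5.
Alpha vs Gamma: Gamma wins 10–5.
Alpha vs Delta: Alpha, 8–7.
Tau–Gamma: Tau 10–5.
Tau vs Delta: Tau, 12–3.
Gamma vs Delta: Gamma, 10–5.
Only Tau has no losses; Tau is the Condorcet winner.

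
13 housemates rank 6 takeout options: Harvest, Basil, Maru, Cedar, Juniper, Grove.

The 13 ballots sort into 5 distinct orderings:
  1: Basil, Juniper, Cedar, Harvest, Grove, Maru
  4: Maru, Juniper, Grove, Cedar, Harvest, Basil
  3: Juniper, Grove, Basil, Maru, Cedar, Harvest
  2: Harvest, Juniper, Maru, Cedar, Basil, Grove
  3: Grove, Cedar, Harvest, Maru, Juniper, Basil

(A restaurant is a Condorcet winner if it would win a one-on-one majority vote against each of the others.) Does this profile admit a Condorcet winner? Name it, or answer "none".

Head-to-head results (13 friends):
Harvest vs Basil: Harvest, 9–4.
Harvest–Maru: Maru 7–6.
Harvest–Cedar: Cedar 11–2.
Harvest vs Juniper: Juniper, 8–5.
Harvest vs Grove: Grove wins 10–3.
Basil vs Maru: Maru wins 9–4.
Basil–Cedar: Cedar 9–4.
Basil–Juniper: Juniper 12–1.
Basil vs Grove: Grove wins 10–3.
Maru vs Cedar: Maru, 9–4.
Maru–Juniper: Maru 7–6.
Maru–Grove: Grove 7–6.
Cedar–Juniper: Juniper 10–3.
Cedar–Grove: Grove 10–3.
Juniper vs Grove: Juniper, 10–3.
No restaurant is unbeaten: Harvest loses to Maru; Basil loses to Harvest; Maru loses to Grove; Cedar loses to Maru; Juniper loses to Maru; Grove loses to Juniper. In particular Maru beats Juniper beats Grove beats Maru is a majority cycle — no Condorcet winner exists.

none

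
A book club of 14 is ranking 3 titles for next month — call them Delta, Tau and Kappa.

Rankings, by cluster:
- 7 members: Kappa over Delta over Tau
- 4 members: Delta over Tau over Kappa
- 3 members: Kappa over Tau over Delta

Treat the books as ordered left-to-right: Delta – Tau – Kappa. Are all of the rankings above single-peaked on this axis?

no

Axis positions: Delta=1, Tau=2, Kappa=3.
Cluster 1: ranking walks positions 3-1-2; Delta is ranked above Tau even though Tau lies between Delta and the peak Kappa on the axis — preferences dip and rise again. Not single-peaked.
Cluster 2 (peak Delta at position 1): ranking walks positions 1-2-3, expanding outward from the peak — single-peaked.
Cluster 3 (peak Kappa at position 3): ranking walks positions 3-2-1, expanding outward from the peak — single-peaked.
Cluster 1 violates single-peakedness, so the profile is not single-peaked on this axis.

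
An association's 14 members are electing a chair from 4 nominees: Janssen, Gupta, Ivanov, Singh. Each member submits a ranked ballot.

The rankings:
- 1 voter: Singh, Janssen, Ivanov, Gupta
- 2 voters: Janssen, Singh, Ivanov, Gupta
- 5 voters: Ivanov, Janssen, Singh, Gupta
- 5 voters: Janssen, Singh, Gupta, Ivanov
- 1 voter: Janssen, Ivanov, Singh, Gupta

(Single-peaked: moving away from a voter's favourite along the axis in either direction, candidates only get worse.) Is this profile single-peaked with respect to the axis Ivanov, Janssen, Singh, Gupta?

Axis positions: Ivanov=1, Janssen=2, Singh=3, Gupta=4.
Bloc 1 (peak Singh at position 3): ranking walks positions 3-2-1-4, expanding outward from the peak — single-peaked.
Bloc 2 (peak Janssen at position 2): ranking walks positions 2-3-1-4, expanding outward from the peak — single-peaked.
Bloc 3 (peak Ivanov at position 1): ranking walks positions 1-2-3-4, expanding outward from the peak — single-peaked.
Bloc 4 (peak Janssen at position 2): ranking walks positions 2-3-4-1, expanding outward from the peak — single-peaked.
Bloc 5 (peak Janssen at position 2): ranking walks positions 2-1-3-4, expanding outward from the peak — single-peaked.
Every ranking is single-peaked on this axis.

yes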